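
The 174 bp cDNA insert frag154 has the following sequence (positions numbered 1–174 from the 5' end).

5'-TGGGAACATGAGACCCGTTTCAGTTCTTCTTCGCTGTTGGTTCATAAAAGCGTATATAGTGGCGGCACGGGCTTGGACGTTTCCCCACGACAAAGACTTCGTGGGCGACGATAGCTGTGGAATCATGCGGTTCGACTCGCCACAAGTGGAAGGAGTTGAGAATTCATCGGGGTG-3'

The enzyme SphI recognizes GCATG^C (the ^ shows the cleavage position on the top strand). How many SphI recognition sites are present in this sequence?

0

No occurrence of GCATGC is present in the sequence.
SphI does not cut: 0 sites.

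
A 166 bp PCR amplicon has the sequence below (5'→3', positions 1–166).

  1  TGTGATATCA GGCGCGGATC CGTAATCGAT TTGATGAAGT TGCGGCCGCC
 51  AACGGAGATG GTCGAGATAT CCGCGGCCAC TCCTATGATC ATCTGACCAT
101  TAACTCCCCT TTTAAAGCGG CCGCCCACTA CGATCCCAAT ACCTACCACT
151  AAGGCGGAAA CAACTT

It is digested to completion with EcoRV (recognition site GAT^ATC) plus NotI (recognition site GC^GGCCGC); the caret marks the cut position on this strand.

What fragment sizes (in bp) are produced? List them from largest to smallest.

50, 48, 37, 25, 6 bp

EcoRV sites (GATATC) start at positions 4, 66.
EcoRV cuts after base 3 of each site, so after positions 6, 68.
NotI sites (GCGGCCGC) start at positions 42, 117.
NotI cuts after base 2 of each site, so after positions 43, 118.
Combined cut positions: 6, 43, 68, 118.
Linear molecule, 4 cuts → 5 fragments:
  1–6 → 6 bp
  7–43 → 37 bp
  44–68 → 25 bp
  69–118 → 50 bp
  119–166 → 48 bp
Sorted largest to smallest: 50, 48, 37, 25, 6 bp.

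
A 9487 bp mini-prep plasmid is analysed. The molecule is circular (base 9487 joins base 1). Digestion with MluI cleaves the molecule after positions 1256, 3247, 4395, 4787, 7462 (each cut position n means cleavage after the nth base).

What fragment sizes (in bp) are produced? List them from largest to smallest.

3281, 2675, 1991, 1148, 392 bp

Circular molecule, 5 cuts → 5 fragments:
  3247 − 1256 = 1991 bp
  4395 − 3247 = 1148 bp
  4787 − 4395 = 392 bp
  7462 − 4787 = 2675 bp
  wrap: 9487 − 7462 + 1256 = 3281 bp
Sorted largest to smallest: 3281, 2675, 1991, 1148, 392 bp.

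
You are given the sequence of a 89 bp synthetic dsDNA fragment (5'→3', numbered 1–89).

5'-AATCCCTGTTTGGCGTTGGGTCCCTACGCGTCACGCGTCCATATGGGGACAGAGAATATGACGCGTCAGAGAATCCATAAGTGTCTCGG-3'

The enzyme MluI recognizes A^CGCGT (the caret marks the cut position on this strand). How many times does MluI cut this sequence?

3

ACGCGT occurs starting at positions 26, 33, 61.
MluI cuts at 3 sites.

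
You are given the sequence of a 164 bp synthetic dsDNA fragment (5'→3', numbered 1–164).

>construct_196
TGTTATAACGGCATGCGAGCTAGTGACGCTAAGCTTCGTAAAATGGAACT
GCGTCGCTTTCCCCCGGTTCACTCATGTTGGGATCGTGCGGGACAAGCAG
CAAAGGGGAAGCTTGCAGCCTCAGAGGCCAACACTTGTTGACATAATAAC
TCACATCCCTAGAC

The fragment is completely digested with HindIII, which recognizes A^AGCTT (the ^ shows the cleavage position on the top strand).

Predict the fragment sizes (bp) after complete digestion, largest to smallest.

HindIII sites (AAGCTT) start at positions 31, 109.
HindIII cuts after the first base of each site, so after positions 31, 109.
Linear molecule, 2 cuts → 3 fragments:
  1–31 → 31 bp
  32–109 → 78 bp
  110–164 → 55 bp
Sorted largest to smallest: 78, 55, 31 bp.

78, 55, 31 bp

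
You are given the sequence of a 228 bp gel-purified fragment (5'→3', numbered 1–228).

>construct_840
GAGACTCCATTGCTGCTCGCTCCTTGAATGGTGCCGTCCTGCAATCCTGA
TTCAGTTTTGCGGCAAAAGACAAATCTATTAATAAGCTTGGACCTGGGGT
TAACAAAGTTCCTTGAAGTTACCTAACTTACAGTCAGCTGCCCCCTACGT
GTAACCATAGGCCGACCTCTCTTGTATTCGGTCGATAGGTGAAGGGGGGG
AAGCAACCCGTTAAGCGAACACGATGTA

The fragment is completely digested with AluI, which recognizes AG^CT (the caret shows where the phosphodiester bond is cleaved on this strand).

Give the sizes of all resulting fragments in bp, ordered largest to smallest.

91, 86, 51 bp

AluI sites (AGCT) start at positions 85, 136.
AluI cuts after base 2 of each site, so after positions 86, 137.
Linear molecule, 2 cuts → 3 fragments:
  1–86 → 86 bp
  87–137 → 51 bp
  138–228 → 91 bp
Sorted largest to smallest: 91, 86, 51 bp.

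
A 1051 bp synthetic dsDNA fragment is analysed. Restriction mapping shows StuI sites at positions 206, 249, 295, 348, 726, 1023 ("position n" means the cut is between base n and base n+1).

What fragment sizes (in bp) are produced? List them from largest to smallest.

378, 297, 206, 53, 46, 43, 28 bp

Linear molecule, 6 cuts → 7 fragments:
  206 − 0 = 206 bp
  249 − 206 = 43 bp
  295 − 249 = 46 bp
  348 − 295 = 53 bp
  726 − 348 = 378 bp
  1023 − 726 = 297 bp
  1051 − 1023 = 28 bp
Sorted largest to smallest: 378, 297, 206, 53, 46, 43, 28 bp.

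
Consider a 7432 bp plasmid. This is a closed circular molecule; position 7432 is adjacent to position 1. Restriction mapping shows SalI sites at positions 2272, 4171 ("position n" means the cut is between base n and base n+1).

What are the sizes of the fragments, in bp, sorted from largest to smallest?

Circular molecule, 2 cuts → 2 fragments:
  4171 − 2272 = 1899 bp
  wrap: 7432 − 4171 + 2272 = 5533 bp
Sorted largest to smallest: 5533, 1899 bp.

5533, 1899 bp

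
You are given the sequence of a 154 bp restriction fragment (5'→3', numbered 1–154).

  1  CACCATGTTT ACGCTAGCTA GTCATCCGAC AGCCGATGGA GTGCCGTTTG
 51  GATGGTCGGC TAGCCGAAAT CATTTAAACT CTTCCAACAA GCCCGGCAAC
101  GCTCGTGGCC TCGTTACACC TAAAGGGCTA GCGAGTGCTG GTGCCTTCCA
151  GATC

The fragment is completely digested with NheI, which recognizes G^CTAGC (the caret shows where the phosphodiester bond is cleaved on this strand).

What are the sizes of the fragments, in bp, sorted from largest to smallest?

68, 46, 27, 13 bp

NheI sites (GCTAGC) start at positions 13, 59, 127.
NheI cuts after the first base of each site, so after positions 13, 59, 127.
Linear molecule, 3 cuts → 4 fragments:
  1–13 → 13 bp
  14–59 → 46 bp
  60–127 → 68 bp
  128–154 → 27 bp
Sorted largest to smallest: 68, 46, 27, 13 bp.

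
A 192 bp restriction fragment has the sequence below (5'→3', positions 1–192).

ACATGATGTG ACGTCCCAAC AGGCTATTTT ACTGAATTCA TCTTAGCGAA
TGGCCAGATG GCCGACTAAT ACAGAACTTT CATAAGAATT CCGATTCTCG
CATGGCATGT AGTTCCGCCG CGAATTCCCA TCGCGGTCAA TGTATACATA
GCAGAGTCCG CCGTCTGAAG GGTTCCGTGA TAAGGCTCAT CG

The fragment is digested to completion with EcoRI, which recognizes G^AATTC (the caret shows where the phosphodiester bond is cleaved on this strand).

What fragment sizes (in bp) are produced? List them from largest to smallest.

EcoRI sites (GAATTC) start at positions 34, 86, 122.
EcoRI cuts after the first base of each site, so after positions 34, 86, 122.
Linear molecule, 3 cuts → 4 fragments:
  1–34 → 34 bp
  35–86 → 52 bp
  87–122 → 36 bp
  123–192 → 70 bp
Sorted largest to smallest: 70, 52, 36, 34 bp.

70, 52, 36, 34 bp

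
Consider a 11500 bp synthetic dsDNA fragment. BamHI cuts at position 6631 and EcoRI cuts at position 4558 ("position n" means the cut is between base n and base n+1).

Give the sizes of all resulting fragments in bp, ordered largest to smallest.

4869, 4558, 2073 bp

Combined cut positions (sorted): 4558, 6631.
Linear molecule, 2 cuts → 3 fragments:
  4558 − 0 = 4558 bp
  6631 − 4558 = 2073 bp
  11500 − 6631 = 4869 bp
Sorted largest to smallest: 4869, 4558, 2073 bp.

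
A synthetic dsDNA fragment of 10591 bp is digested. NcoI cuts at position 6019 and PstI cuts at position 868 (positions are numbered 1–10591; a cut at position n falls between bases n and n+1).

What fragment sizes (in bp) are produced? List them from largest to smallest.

5151, 4572, 868 bp

Combined cut positions (sorted): 868, 6019.
Linear molecule, 2 cuts → 3 fragments:
  868 − 0 = 868 bp
  6019 − 868 = 5151 bp
  10591 − 6019 = 4572 bp
Sorted largest to smallest: 5151, 4572, 868 bp.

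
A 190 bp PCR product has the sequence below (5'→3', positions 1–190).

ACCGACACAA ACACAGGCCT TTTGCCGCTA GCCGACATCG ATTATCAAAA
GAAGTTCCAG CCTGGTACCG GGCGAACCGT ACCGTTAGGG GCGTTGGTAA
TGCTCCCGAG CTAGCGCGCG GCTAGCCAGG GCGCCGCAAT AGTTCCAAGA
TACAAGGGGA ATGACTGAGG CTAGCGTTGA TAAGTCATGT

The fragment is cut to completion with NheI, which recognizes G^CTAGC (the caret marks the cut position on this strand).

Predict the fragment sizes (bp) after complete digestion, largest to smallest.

83, 49, 27, 20, 11 bp

NheI sites (GCTAGC) start at positions 27, 110, 121, 170.
NheI cuts after the first base of each site, so after positions 27, 110, 121, 170.
Linear molecule, 4 cuts → 5 fragments:
  1–27 → 27 bp
  28–110 → 83 bp
  111–121 → 11 bp
  122–170 → 49 bp
  171–190 → 20 bp
Sorted largest to smallest: 83, 49, 27, 20, 11 bp.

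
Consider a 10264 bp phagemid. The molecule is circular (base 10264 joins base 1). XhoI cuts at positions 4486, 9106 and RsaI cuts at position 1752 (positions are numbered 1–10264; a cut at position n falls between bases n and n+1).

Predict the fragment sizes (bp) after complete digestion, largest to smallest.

4620, 2910, 2734 bp

Combined cut positions (sorted): 1752, 4486, 9106.
Circular molecule, 3 cuts → 3 fragments:
  4486 − 1752 = 2734 bp
  9106 − 4486 = 4620 bp
  wrap: 10264 − 9106 + 1752 = 2910 bp
Sorted largest to smallest: 4620, 2910, 2734 bp.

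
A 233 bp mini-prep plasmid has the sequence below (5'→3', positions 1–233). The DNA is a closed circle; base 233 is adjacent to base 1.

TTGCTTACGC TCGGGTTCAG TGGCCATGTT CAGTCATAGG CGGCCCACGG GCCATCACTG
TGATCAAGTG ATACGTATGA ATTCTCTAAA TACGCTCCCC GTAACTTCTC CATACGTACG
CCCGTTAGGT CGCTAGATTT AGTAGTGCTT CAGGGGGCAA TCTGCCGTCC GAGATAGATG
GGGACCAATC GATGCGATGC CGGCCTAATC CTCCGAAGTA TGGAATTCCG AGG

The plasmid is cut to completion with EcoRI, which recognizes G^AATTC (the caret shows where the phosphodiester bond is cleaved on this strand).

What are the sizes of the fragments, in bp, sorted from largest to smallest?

144, 89 bp

EcoRI sites (GAATTC) start at positions 79, 223.
EcoRI cuts after the first base of each site, so after positions 79, 223.
Circular molecule, 2 cuts → 2 fragments:
  80–223 → 144 bp
  224–233 then 1–79 → 10 + 79 = 89 bp
Sorted largest to smallest: 144, 89 bp.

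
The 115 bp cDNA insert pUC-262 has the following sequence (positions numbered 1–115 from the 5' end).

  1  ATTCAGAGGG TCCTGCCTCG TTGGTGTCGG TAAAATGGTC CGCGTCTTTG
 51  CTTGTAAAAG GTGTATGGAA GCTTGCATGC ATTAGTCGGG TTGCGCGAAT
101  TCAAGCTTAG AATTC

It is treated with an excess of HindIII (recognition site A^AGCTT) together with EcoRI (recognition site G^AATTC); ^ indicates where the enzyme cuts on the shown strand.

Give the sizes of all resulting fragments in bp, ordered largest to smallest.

HindIII sites (AAGCTT) start at positions 69, 103.
HindIII cuts after the first base of each site, so after positions 69, 103.
EcoRI sites (GAATTC) start at positions 97, 110.
EcoRI cuts after the first base of each site, so after positions 97, 110.
Combined cut positions: 69, 97, 103, 110.
Linear molecule, 4 cuts → 5 fragments:
  1–69 → 69 bp
  70–97 → 28 bp
  98–103 → 6 bp
  104–110 → 7 bp
  111–115 → 5 bp
Sorted largest to smallest: 69, 28, 7, 6, 5 bp.

69, 28, 7, 6, 5 bp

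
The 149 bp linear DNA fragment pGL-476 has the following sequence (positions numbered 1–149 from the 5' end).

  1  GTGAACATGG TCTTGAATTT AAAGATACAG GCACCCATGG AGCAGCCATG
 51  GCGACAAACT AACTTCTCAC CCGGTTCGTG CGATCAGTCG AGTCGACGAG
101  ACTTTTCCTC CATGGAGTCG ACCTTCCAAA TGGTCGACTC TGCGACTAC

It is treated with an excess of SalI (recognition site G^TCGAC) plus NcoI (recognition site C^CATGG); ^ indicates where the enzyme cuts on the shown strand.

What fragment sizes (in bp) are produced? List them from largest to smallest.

SalI sites (GTCGAC) start at positions 92, 117, 133.
SalI cuts after the first base of each site, so after positions 92, 117, 133.
NcoI sites (CCATGG) start at positions 35, 46, 110.
NcoI cuts after the first base of each site, so after positions 35, 46, 110.
Combined cut positions: 35, 46, 92, 110, 117, 133.
Linear molecule, 6 cuts → 7 fragments:
  1–35 → 35 bp
  36–46 → 11 bp
  47–92 → 46 bp
  93–110 → 18 bp
  111–117 → 7 bp
  118–133 → 16 bp
  134–149 → 16 bp
Sorted largest to smallest: 46, 35, 18, 16, 16, 11, 7 bp.

46, 35, 18, 16, 16, 11, 7 bp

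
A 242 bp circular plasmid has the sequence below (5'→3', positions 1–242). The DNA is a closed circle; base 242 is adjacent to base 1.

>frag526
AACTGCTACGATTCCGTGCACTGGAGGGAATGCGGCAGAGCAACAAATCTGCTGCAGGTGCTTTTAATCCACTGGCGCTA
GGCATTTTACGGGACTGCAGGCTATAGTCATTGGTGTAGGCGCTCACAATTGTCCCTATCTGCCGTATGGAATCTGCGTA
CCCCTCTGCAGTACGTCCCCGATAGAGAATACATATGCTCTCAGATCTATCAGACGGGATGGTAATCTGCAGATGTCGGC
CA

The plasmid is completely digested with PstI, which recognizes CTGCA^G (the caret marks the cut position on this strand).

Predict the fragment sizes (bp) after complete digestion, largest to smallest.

71, 67, 61, 43 bp

PstI sites (CTGCAG) start at positions 52, 95, 166, 227.
PstI cuts after base 5 of each site (before the last base), so after positions 56, 99, 170, 231.
Circular molecule, 4 cuts → 4 fragments:
  57–99 → 43 bp
  100–170 → 71 bp
  171–231 → 61 bp
  232–242 then 1–56 → 11 + 56 = 67 bp
Sorted largest to smallest: 71, 67, 61, 43 bp.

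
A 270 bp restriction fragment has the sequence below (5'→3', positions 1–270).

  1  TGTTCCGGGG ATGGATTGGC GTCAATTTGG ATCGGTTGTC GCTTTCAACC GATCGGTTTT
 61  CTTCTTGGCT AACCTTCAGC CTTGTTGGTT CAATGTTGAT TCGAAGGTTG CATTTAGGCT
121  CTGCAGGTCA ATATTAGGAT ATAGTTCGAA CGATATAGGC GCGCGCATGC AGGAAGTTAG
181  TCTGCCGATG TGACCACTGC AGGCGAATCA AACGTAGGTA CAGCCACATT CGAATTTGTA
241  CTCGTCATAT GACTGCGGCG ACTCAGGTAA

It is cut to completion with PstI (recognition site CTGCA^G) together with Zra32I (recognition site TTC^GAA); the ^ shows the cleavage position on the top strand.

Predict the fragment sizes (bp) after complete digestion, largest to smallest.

PstI sites (CTGCAG) start at positions 121, 197.
PstI cuts after base 5 of each site (before the last base), so after positions 125, 201.
Zra32I sites (TTCGAA) start at positions 100, 145, 229.
Zra32I cuts after base 3 of each site, so after positions 102, 147, 231.
Combined cut positions: 102, 125, 147, 201, 231.
Linear molecule, 5 cuts → 6 fragments:
  1–102 → 102 bp
  103–125 → 23 bp
  126–147 → 22 bp
  148–201 → 54 bp
  202–231 → 30 bp
  232–270 → 39 bp
Sorted largest to smallest: 102, 54, 39, 30, 23, 22 bp.

102, 54, 39, 30, 23, 22 bp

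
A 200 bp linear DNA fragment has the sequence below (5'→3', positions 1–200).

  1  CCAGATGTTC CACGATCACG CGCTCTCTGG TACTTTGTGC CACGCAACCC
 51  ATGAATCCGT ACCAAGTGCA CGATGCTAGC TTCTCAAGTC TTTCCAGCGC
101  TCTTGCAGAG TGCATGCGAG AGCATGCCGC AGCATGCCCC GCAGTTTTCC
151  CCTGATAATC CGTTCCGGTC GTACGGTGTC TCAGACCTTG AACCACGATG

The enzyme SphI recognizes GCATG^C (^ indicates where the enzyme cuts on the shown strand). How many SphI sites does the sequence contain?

GCATGC occurs starting at positions 112, 122, 132.
SphI cuts at 3 sites.

3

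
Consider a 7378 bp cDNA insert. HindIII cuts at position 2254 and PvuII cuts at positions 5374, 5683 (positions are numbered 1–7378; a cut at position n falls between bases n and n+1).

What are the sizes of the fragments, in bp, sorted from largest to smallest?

Combined cut positions (sorted): 2254, 5374, 5683.
Linear molecule, 3 cuts → 4 fragments:
  2254 − 0 = 2254 bp
  5374 − 2254 = 3120 bp
  5683 − 5374 = 309 bp
  7378 − 5683 = 1695 bp
Sorted largest to smallest: 3120, 2254, 1695, 309 bp.

3120, 2254, 1695, 309 bp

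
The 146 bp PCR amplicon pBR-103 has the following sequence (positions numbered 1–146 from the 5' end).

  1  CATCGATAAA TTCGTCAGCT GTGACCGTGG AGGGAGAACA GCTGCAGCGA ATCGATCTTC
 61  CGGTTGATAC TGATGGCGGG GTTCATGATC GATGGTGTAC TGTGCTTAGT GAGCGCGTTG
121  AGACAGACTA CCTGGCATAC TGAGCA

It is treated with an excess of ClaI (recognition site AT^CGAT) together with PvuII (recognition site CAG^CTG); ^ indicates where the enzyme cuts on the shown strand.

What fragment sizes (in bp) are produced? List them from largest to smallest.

ClaI sites (ATCGAT) start at positions 2, 51, 88.
ClaI cuts after base 2 of each site, so after positions 3, 52, 89.
PvuII sites (CAGCTG) start at positions 16, 39.
PvuII cuts after base 3 of each site, so after positions 18, 41.
Combined cut positions: 3, 18, 41, 52, 89.
Linear molecule, 5 cuts → 6 fragments:
  1–3 → 3 bp
  4–18 → 15 bp
  19–41 → 23 bp
  42–52 → 11 bp
  53–89 → 37 bp
  90–146 → 57 bp
Sorted largest to smallest: 57, 37, 23, 15, 11, 3 bp.

57, 37, 23, 15, 11, 3 bp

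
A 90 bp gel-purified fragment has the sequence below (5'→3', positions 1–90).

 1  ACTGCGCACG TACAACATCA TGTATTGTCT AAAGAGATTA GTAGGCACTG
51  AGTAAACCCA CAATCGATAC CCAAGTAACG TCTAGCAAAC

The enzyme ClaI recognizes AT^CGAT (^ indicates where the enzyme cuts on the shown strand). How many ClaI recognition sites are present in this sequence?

1

ATCGAT occurs starting at position 63.
ClaI cuts at 1 site.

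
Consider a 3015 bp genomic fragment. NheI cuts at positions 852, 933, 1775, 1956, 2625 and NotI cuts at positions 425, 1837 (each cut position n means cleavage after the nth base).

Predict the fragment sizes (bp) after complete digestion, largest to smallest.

Combined cut positions (sorted): 425, 852, 933, 1775, 1837, 1956, 2625.
Linear molecule, 7 cuts → 8 fragments:
  425 − 0 = 425 bp
  852 − 425 = 427 bp
  933 − 852 = 81 bp
  1775 − 933 = 842 bp
  1837 − 1775 = 62 bp
  1956 − 1837 = 119 bp
  2625 − 1956 = 669 bp
  3015 − 2625 = 390 bp
Sorted largest to smallest: 842, 669, 427, 425, 390, 119, 81, 62 bp.

842, 669, 427, 425, 390, 119, 81, 62 bp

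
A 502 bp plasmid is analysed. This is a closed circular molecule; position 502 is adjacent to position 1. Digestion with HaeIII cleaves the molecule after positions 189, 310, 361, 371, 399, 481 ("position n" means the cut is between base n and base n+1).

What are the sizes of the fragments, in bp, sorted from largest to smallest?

Circular molecule, 6 cuts → 6 fragments:
  310 − 189 = 121 bp
  361 − 310 = 51 bp
  371 − 361 = 10 bp
  399 − 371 = 28 bp
  481 − 399 = 82 bp
  wrap: 502 − 481 + 189 = 210 bp
Sorted largest to smallest: 210, 121, 82, 51, 28, 10 bp.

210, 121, 82, 51, 28, 10 bp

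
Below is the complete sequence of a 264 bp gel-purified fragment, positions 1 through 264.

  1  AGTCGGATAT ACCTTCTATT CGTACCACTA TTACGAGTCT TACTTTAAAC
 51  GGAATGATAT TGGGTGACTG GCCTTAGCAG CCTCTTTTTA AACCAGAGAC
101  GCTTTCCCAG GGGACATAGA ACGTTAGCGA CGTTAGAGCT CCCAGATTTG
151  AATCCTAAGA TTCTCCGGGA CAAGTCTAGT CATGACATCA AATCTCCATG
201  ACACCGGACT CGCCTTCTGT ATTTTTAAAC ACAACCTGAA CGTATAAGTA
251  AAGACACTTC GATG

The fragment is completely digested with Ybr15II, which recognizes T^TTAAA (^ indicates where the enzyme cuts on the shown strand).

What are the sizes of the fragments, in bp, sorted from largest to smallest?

Ybr15II sites (TTTAAA) start at positions 44, 87, 224.
Ybr15II cuts after the first base of each site, so after positions 44, 87, 224.
Linear molecule, 3 cuts → 4 fragments:
  1–44 → 44 bp
  45–87 → 43 bp
  88–224 → 137 bp
  225–264 → 40 bp
Sorted largest to smallest: 137, 44, 43, 40 bp.

137, 44, 43, 40 bp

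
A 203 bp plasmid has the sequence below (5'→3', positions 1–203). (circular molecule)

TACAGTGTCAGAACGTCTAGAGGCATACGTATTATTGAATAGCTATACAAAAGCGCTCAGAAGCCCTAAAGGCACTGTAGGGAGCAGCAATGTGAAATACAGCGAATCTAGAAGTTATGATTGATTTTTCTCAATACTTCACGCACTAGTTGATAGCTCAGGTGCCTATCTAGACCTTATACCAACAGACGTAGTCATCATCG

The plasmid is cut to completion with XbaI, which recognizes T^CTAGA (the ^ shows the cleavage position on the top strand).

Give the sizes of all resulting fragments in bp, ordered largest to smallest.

XbaI sites (TCTAGA) start at positions 16, 107, 169.
XbaI cuts after the first base of each site, so after positions 16, 107, 169.
Circular molecule, 3 cuts → 3 fragments:
  17–107 → 91 bp
  108–169 → 62 bp
  170–203 then 1–16 → 34 + 16 = 50 bp
Sorted largest to smallest: 91, 62, 50 bp.

91, 62, 50 bp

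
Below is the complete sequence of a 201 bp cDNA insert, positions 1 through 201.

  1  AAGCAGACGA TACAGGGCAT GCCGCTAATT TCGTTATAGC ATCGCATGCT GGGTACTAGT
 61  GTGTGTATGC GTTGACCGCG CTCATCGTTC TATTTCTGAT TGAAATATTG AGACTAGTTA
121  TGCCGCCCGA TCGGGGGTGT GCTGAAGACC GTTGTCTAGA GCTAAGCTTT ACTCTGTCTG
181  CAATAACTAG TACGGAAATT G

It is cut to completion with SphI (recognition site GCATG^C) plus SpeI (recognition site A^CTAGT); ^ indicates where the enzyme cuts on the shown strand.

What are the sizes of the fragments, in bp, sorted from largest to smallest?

73, 58, 27, 21, 15, 7 bp

SphI sites (GCATGC) start at positions 17, 44.
SphI cuts after base 5 of each site (before the last base), so after positions 21, 48.
SpeI sites (ACTAGT) start at positions 55, 113, 186.
SpeI cuts after the first base of each site, so after positions 55, 113, 186.
Combined cut positions: 21, 48, 55, 113, 186.
Linear molecule, 5 cuts → 6 fragments:
  1–21 → 21 bp
  22–48 → 27 bp
  49–55 → 7 bp
  56–113 → 58 bp
  114–186 → 73 bp
  187–201 → 15 bp
Sorted largest to smallest: 73, 58, 27, 21, 15, 7 bp.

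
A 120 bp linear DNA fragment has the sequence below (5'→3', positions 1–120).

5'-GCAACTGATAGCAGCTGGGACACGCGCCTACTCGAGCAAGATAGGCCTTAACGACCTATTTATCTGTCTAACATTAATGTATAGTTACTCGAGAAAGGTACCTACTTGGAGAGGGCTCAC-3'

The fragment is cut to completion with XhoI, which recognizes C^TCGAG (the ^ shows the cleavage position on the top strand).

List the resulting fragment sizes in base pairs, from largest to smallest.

57, 32, 31 bp

XhoI sites (CTCGAG) start at positions 31, 88.
XhoI cuts after the first base of each site, so after positions 31, 88.
Linear molecule, 2 cuts → 3 fragments:
  1–31 → 31 bp
  32–88 → 57 bp
  89–120 → 32 bp
Sorted largest to smallest: 57, 32, 31 bp.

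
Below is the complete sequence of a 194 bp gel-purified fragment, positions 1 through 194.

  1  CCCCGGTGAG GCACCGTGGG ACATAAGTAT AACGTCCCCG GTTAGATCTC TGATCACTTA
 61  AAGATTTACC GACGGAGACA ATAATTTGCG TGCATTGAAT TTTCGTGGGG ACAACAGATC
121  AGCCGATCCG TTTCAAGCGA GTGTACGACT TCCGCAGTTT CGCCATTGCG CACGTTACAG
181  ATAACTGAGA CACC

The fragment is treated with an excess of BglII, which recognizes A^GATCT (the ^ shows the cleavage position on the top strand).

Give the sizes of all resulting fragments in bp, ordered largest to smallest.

150, 44 bp

The BglII site (AGATCT) starts at position 44.
BglII cuts after the first base of each site, so after position 44.
Linear molecule, 1 cut → 2 fragments:
  1–44 → 44 bp
  45–194 → 150 bp
Sorted largest to smallest: 150, 44 bp.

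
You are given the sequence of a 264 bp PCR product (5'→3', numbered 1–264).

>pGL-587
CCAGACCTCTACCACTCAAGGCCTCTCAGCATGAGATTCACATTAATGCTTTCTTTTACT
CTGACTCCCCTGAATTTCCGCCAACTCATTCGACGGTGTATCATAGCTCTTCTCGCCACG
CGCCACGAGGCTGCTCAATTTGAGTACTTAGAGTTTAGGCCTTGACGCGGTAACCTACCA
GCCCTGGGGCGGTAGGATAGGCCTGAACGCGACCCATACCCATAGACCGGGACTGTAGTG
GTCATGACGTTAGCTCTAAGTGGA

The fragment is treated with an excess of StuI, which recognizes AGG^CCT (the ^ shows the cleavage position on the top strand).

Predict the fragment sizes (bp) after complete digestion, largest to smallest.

138, 63, 42, 21 bp

StuI sites (AGGCCT) start at positions 19, 157, 199.
StuI cuts after base 3 of each site, so after positions 21, 159, 201.
Linear molecule, 3 cuts → 4 fragments:
  1–21 → 21 bp
  22–159 → 138 bp
  160–201 → 42 bp
  202–264 → 63 bp
Sorted largest to smallest: 138, 63, 42, 21 bp.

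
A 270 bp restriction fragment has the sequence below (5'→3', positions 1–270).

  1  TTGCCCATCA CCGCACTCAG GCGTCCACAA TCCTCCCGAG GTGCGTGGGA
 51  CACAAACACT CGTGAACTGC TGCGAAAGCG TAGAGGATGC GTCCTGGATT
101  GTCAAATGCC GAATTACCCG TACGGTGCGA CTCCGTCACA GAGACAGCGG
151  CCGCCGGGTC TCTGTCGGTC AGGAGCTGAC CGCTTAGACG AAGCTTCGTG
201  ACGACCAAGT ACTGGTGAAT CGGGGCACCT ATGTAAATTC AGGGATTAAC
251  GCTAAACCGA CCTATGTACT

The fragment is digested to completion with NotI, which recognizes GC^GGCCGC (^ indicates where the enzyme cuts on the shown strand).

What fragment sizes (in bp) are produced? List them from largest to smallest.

148, 122 bp

The NotI site (GCGGCCGC) starts at position 147.
NotI cuts after base 2 of each site, so after position 148.
Linear molecule, 1 cut → 2 fragments:
  1–148 → 148 bp
  149–270 → 122 bp
Sorted largest to smallest: 148, 122 bp.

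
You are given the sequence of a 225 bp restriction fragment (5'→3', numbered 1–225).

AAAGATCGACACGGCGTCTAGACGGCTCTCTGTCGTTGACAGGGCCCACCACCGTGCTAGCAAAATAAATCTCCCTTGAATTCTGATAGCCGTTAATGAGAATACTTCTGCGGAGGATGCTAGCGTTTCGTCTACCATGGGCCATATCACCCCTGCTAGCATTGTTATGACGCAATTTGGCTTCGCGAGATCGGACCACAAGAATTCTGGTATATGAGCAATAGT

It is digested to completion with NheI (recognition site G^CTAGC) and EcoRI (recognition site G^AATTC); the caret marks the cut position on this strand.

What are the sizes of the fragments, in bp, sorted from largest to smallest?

56, 47, 41, 36, 23, 22 bp

NheI sites (GCTAGC) start at positions 56, 119, 155.
NheI cuts after the first base of each site, so after positions 56, 119, 155.
EcoRI sites (GAATTC) start at positions 78, 202.
EcoRI cuts after the first base of each site, so after positions 78, 202.
Combined cut positions: 56, 78, 119, 155, 202.
Linear molecule, 5 cuts → 6 fragments:
  1–56 → 56 bp
  57–78 → 22 bp
  79–119 → 41 bp
  120–155 → 36 bp
  156–202 → 47 bp
  203–225 → 23 bp
Sorted largest to smallest: 56, 47, 41, 36, 23, 22 bp.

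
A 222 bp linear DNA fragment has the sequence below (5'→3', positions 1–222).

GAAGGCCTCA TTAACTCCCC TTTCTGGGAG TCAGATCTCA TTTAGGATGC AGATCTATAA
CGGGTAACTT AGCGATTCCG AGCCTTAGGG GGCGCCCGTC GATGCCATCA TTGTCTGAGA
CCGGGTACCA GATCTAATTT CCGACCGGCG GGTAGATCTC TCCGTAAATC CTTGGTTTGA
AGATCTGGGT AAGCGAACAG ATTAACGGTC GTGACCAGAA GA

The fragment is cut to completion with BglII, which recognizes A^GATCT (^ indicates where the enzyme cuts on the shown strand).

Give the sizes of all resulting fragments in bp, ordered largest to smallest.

BglII sites (AGATCT) start at positions 33, 51, 130, 154, 181.
BglII cuts after the first base of each site, so after positions 33, 51, 130, 154, 181.
Linear molecule, 5 cuts → 6 fragments:
  1–33 → 33 bp
  34–51 → 18 bp
  52–130 → 79 bp
  131–154 → 24 bp
  155–181 → 27 bp
  182–222 → 41 bp
Sorted largest to smallest: 79, 41, 33, 27, 24, 18 bp.

79, 41, 33, 27, 24, 18 bp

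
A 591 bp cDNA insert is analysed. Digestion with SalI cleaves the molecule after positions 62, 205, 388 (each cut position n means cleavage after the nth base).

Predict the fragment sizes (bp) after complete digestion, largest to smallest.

Linear molecule, 3 cuts → 4 fragments:
  62 − 0 = 62 bp
  205 − 62 = 143 bp
  388 − 205 = 183 bp
  591 − 388 = 203 bp
Sorted largest to smallest: 203, 183, 143, 62 bp.

203, 183, 143, 62 bp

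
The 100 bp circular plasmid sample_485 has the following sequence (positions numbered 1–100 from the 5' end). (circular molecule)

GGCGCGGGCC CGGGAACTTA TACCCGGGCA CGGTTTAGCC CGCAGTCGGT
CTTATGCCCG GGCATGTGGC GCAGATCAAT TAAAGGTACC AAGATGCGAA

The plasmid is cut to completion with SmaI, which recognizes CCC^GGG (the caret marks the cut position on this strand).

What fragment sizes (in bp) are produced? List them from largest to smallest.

52, 34, 14 bp

SmaI sites (CCCGGG) start at positions 9, 23, 57.
SmaI cuts after base 3 of each site, so after positions 11, 25, 59.
Circular molecule, 3 cuts → 3 fragments:
  12–25 → 14 bp
  26–59 → 34 bp
  60–100 then 1–11 → 41 + 11 = 52 bp
Sorted largest to smallest: 52, 34, 14 bp.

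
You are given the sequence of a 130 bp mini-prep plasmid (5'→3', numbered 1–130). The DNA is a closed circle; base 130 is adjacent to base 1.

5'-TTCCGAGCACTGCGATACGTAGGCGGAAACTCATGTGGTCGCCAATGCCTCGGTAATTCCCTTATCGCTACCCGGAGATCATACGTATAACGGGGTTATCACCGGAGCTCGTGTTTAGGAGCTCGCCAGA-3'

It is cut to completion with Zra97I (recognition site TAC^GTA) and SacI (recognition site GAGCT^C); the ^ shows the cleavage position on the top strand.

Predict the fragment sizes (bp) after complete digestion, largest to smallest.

Zra97I sites (TACGTA) start at positions 16, 82.
Zra97I cuts after base 3 of each site, so after positions 18, 84.
SacI sites (GAGCTC) start at positions 105, 119.
SacI cuts after base 5 of each site (before the last base), so after positions 109, 123.
Combined cut positions: 18, 84, 109, 123.
Circular molecule, 4 cuts → 4 fragments:
  19–84 → 66 bp
  85–109 → 25 bp
  110–123 → 14 bp
  124–130 then 1–18 → 7 + 18 = 25 bp
Sorted largest to smallest: 66, 25, 25, 14 bp.

66, 25, 25, 14 bp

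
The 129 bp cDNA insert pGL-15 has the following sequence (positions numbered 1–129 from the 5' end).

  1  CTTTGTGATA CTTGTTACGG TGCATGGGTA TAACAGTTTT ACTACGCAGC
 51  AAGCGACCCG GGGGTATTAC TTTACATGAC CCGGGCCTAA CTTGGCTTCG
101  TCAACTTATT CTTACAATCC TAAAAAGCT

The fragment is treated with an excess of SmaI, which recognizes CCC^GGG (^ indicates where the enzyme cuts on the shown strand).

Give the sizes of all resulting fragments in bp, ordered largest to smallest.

59, 47, 23 bp

SmaI sites (CCCGGG) start at positions 57, 80.
SmaI cuts after base 3 of each site, so after positions 59, 82.
Linear molecule, 2 cuts → 3 fragments:
  1–59 → 59 bp
  60–82 → 23 bp
  83–129 → 47 bp
Sorted largest to smallest: 59, 47, 23 bp.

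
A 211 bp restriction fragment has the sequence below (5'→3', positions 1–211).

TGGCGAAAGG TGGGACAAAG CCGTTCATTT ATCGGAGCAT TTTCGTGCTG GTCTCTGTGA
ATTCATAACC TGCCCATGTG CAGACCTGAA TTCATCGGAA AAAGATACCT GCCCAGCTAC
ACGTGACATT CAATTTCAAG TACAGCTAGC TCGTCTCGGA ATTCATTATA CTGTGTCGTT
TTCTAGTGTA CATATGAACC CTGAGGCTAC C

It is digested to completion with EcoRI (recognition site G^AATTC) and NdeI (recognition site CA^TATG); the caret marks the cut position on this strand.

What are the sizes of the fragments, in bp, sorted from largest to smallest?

EcoRI sites (GAATTC) start at positions 59, 88, 159.
EcoRI cuts after the first base of each site, so after positions 59, 88, 159.
The NdeI site (CATATG) starts at position 191.
NdeI cuts after base 2 of each site, so after position 192.
Combined cut positions: 59, 88, 159, 192.
Linear molecule, 4 cuts → 5 fragments:
  1–59 → 59 bp
  60–88 → 29 bp
  89–159 → 71 bp
  160–192 → 33 bp
  193–211 → 19 bp
Sorted largest to smallest: 71, 59, 33, 29, 19 bp.

71, 59, 33, 29, 19 bp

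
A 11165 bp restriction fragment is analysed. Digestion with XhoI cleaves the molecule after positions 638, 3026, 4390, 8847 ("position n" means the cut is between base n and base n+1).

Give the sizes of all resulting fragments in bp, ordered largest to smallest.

4457, 2388, 2318, 1364, 638 bp

Linear molecule, 4 cuts → 5 fragments:
  638 − 0 = 638 bp
  3026 − 638 = 2388 bp
  4390 − 3026 = 1364 bp
  8847 − 4390 = 4457 bp
  11165 − 8847 = 2318 bp
Sorted largest to smallest: 4457, 2388, 2318, 1364, 638 bp.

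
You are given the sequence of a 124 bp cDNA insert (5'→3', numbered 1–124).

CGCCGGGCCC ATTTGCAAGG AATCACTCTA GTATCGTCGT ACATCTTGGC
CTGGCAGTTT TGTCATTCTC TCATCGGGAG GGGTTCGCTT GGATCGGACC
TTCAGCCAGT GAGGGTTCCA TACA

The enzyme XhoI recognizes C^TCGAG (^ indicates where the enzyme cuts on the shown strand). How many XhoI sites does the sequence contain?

0

No occurrence of CTCGAG is present in the sequence.
XhoI does not cut: 0 sites.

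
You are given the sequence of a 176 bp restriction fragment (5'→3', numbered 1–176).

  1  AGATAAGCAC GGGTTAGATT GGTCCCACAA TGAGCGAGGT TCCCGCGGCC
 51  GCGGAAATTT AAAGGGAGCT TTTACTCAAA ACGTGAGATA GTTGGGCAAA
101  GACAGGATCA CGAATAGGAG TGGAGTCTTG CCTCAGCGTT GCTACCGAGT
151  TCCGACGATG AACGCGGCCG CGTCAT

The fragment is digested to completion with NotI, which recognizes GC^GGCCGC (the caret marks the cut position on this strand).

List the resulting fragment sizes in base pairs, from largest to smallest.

119, 46, 11 bp

NotI sites (GCGGCCGC) start at positions 45, 164.
NotI cuts after base 2 of each site, so after positions 46, 165.
Linear molecule, 2 cuts → 3 fragments:
  1–46 → 46 bp
  47–165 → 119 bp
  166–176 → 11 bp
Sorted largest to smallest: 119, 46, 11 bp.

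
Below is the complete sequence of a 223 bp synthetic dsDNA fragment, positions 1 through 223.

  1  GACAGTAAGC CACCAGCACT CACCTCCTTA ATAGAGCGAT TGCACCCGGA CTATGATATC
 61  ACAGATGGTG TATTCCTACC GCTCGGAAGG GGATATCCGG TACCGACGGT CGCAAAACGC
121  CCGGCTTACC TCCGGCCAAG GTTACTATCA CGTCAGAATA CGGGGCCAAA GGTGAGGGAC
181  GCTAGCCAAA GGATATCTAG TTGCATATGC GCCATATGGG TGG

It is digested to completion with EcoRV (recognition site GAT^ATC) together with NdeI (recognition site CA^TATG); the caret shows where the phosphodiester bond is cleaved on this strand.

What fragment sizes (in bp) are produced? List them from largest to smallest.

100, 57, 37, 11, 9, 9 bp

EcoRV sites (GATATC) start at positions 55, 92, 192.
EcoRV cuts after base 3 of each site, so after positions 57, 94, 194.
NdeI sites (CATATG) start at positions 204, 213.
NdeI cuts after base 2 of each site, so after positions 205, 214.
Combined cut positions: 57, 94, 194, 205, 214.
Linear molecule, 5 cuts → 6 fragments:
  1–57 → 57 bp
  58–94 → 37 bp
  95–194 → 100 bp
  195–205 → 11 bp
  206–214 → 9 bp
  215–223 → 9 bp
Sorted largest to smallest: 100, 57, 37, 11, 9, 9 bp.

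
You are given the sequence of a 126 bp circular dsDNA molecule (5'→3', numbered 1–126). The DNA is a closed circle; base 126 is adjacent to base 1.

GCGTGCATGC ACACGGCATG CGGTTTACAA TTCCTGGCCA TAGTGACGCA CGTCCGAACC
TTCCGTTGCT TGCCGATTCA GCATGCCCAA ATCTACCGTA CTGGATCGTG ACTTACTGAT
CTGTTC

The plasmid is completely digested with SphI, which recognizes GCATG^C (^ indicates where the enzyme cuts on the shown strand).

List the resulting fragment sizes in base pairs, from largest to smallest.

SphI sites (GCATGC) start at positions 5, 16, 81.
SphI cuts after base 5 of each site (before the last base), so after positions 9, 20, 85.
Circular molecule, 3 cuts → 3 fragments:
  10–20 → 11 bp
  21–85 → 65 bp
  86–126 then 1–9 → 41 + 9 = 50 bp
Sorted largest to smallest: 65, 50, 11 bp.

65, 50, 11 bp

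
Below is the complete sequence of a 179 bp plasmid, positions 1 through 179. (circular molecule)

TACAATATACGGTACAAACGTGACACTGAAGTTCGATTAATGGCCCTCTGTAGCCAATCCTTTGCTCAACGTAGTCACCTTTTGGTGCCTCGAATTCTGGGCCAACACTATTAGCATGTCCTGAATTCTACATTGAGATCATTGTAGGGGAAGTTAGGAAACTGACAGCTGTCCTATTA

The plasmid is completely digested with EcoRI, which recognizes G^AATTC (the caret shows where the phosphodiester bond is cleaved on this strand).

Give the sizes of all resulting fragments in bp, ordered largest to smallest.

EcoRI sites (GAATTC) start at positions 92, 123.
EcoRI cuts after the first base of each site, so after positions 92, 123.
Circular molecule, 2 cuts → 2 fragments:
  93–123 → 31 bp
  124–179 then 1–92 → 56 + 92 = 148 bp
Sorted largest to smallest: 148, 31 bp.

148, 31 bp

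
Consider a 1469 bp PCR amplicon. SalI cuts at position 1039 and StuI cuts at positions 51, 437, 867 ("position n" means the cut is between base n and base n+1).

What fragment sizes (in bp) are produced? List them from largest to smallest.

430, 430, 386, 172, 51 bp

Combined cut positions (sorted): 51, 437, 867, 1039.
Linear molecule, 4 cuts → 5 fragments:
  51 − 0 = 51 bp
  437 − 51 = 386 bp
  867 − 437 = 430 bp
  1039 − 867 = 172 bp
  1469 − 1039 = 430 bp
Sorted largest to smallest: 430, 430, 386, 172, 51 bp.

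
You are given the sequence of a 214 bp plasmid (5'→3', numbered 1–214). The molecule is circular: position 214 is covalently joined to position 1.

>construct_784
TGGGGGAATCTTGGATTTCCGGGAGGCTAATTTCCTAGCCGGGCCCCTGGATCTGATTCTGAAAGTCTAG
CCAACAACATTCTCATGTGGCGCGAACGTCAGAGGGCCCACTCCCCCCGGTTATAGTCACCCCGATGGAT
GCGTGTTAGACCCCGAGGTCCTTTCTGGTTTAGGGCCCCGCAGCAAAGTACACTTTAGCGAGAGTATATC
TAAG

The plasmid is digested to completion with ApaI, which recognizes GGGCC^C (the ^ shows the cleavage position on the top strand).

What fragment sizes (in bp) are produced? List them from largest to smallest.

ApaI sites (GGGCCC) start at positions 41, 104, 173.
ApaI cuts after base 5 of each site (before the last base), so after positions 45, 108, 177.
Circular molecule, 3 cuts → 3 fragments:
  46–108 → 63 bp
  109–177 → 69 bp
  178–214 then 1–45 → 37 + 45 = 82 bp
Sorted largest to smallest: 82, 69, 63 bp.

82, 69, 63 bp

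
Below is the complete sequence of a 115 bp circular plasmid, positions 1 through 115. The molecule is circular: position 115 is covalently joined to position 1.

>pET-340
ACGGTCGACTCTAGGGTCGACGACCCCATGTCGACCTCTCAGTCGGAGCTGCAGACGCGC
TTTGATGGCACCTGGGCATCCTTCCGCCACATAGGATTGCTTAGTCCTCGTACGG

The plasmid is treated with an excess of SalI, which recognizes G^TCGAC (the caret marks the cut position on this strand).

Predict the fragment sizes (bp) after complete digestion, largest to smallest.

SalI sites (GTCGAC) start at positions 4, 16, 30.
SalI cuts after the first base of each site, so after positions 4, 16, 30.
Circular molecule, 3 cuts → 3 fragments:
  5–16 → 12 bp
  17–30 → 14 bp
  31–115 then 1–4 → 85 + 4 = 89 bp
Sorted largest to smallest: 89, 14, 12 bp.

89, 14, 12 bp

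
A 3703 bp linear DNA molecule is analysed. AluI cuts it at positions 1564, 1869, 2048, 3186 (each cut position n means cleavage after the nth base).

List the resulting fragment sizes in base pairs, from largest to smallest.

Linear molecule, 4 cuts → 5 fragments:
  1564 − 0 = 1564 bp
  1869 − 1564 = 305 bp
  2048 − 1869 = 179 bp
  3186 − 2048 = 1138 bp
  3703 − 3186 = 517 bp
Sorted largest to smallest: 1564, 1138, 517, 305, 179 bp.

1564, 1138, 517, 305, 179 bp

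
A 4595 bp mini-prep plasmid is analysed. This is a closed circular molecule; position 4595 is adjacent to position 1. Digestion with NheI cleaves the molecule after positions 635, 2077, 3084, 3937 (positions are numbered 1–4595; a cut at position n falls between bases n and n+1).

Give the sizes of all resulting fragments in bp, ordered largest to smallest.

Circular molecule, 4 cuts → 4 fragments:
  2077 − 635 = 1442 bp
  3084 − 2077 = 1007 bp
  3937 − 3084 = 853 bp
  wrap: 4595 − 3937 + 635 = 1293 bp
Sorted largest to smallest: 1442, 1293, 1007, 853 bp.

1442, 1293, 1007, 853 bp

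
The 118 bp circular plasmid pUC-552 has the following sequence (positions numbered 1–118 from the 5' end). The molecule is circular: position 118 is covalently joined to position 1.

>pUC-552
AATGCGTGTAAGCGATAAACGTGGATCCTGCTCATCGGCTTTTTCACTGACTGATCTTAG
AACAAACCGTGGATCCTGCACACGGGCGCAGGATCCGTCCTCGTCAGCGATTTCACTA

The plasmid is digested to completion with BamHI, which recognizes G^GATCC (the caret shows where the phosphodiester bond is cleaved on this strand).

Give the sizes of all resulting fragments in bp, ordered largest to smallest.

BamHI sites (GGATCC) start at positions 23, 71, 91.
BamHI cuts after the first base of each site, so after positions 23, 71, 91.
Circular molecule, 3 cuts → 3 fragments:
  24–71 → 48 bp
  72–91 → 20 bp
  92–118 then 1–23 → 27 + 23 = 50 bp
Sorted largest to smallest: 50, 48, 20 bp.

50, 48, 20 bp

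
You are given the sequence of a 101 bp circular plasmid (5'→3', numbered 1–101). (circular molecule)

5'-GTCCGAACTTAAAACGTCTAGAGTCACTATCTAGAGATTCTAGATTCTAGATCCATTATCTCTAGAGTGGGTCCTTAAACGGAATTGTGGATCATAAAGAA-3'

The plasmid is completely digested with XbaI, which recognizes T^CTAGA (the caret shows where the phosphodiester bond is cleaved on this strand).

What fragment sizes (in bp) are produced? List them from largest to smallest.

57, 15, 13, 9, 7 bp

XbaI sites (TCTAGA) start at positions 17, 30, 39, 46, 61.
XbaI cuts after the first base of each site, so after positions 17, 30, 39, 46, 61.
Circular molecule, 5 cuts → 5 fragments:
  18–30 → 13 bp
  31–39 → 9 bp
  40–46 → 7 bp
  47–61 → 15 bp
  62–101 then 1–17 → 40 + 17 = 57 bp
Sorted largest to smallest: 57, 15, 13, 9, 7 bp.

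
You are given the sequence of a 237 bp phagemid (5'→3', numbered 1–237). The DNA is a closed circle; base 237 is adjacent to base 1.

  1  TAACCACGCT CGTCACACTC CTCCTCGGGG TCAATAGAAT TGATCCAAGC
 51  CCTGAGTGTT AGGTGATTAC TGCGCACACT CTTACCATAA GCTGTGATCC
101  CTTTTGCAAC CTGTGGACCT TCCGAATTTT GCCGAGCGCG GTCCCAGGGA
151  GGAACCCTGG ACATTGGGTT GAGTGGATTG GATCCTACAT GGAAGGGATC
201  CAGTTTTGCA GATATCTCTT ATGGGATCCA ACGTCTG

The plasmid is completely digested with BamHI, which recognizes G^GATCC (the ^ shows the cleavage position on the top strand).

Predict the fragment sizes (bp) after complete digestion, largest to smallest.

193, 28, 16 bp

BamHI sites (GGATCC) start at positions 180, 196, 224.
BamHI cuts after the first base of each site, so after positions 180, 196, 224.
Circular molecule, 3 cuts → 3 fragments:
  181–196 → 16 bp
  197–224 → 28 bp
  225–237 then 1–180 → 13 + 180 = 193 bp
Sorted largest to smallest: 193, 28, 16 bp.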